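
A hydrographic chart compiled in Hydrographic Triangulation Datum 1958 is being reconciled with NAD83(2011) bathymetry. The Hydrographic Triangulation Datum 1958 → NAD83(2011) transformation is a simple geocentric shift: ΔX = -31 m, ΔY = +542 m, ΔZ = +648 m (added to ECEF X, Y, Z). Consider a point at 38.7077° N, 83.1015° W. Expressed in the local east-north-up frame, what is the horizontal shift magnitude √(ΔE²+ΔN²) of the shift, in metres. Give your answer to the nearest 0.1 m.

845.2 m

The local east axis at (φ, λ) is (−sin λ, cos λ, 0), so ΔE = −sin(-83.1015°)·(-31) + cos(-83.1015°)·542 = 34.32 m.
The local north axis is (−sin φ cos λ, −sin φ sin λ, cos φ), giving ΔN = 2.328 + 336.485 + 505.664 = 844.48 m.
Horizontal magnitude = √(ΔE² + ΔN²) = √(34.32² + 844.48²) = 845.17 m.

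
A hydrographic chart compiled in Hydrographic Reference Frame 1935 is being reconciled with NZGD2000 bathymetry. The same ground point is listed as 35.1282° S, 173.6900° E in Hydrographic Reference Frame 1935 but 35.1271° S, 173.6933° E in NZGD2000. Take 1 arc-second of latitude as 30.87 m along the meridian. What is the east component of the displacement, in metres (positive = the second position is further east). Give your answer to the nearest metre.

ΔE = 300 m

Δφ = -35.1271° − -35.1282° = +0.0011°; Δλ = 173.6933° − 173.6900° = +0.0033°.
1° of latitude = 3600 × 30.87 = 111132 m.
ΔN = Δφ × 111132 = 122.2 m; ΔE = Δλ × 111132 × cos(-35.1282°) = +0.0033 × 111132 × 0.817867 = 299.9 m.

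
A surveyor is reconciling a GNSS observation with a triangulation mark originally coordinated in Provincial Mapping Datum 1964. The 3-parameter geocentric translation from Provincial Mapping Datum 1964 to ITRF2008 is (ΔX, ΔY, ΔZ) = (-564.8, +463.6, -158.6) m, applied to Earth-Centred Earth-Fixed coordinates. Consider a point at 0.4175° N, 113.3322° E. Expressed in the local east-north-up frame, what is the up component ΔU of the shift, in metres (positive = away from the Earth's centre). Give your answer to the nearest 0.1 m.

ΔU = 648.2 m

The local up (radial) axis is (cos φ cos λ, cos φ sin λ, sin φ), giving ΔU = 223.690 + 425.677 − 1.156 = 648.21 m.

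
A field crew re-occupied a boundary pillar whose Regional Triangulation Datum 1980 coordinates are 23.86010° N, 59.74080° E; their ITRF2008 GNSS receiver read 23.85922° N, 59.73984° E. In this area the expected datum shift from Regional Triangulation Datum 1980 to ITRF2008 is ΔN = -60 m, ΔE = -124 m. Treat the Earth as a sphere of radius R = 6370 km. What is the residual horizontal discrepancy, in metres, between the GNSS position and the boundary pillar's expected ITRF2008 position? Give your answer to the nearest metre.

Observed coordinate differences: Δφ = -0.00088°, Δλ = -0.00096°.
Converting to metres (1° lat = 111177 m, cos φ = 0.914536): observed ΔN = -97.8 m, observed ΔE = -97.6 m.
Subtracting the expected shift leaves a residual of -97.8 − (-60) = -37.8 m north and -97.6 − (-124) = 26.4 m east.
Residual distance = √((-37.8)² + 26.4²) = 46.1 m.

46 m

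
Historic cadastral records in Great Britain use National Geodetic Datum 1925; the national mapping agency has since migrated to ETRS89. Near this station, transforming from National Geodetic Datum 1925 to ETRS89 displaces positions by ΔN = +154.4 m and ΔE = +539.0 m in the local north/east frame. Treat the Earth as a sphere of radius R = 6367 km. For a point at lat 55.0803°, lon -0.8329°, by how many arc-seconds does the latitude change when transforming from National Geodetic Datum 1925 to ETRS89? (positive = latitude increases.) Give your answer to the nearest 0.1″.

Δφ = 5.0″

On a sphere of radius R, 1 rad of latitude = R, so Δφ = ΔN / R = 154.4 / 6367000 = 2.4250e-05 rad = 5.002″.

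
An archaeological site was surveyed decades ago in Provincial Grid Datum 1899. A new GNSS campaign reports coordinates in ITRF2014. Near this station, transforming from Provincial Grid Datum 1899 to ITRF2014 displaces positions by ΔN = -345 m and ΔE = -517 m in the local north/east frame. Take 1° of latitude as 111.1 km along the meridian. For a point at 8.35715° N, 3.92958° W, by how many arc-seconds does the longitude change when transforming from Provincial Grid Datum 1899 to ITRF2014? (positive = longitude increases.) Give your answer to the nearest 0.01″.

At latitude 8.35715°, cos φ = 0.989381.
1° of longitude at this latitude = 111.1 × cos φ = 109.92 km, so Δλ = -517.0 / 109920.3 = -0.0047034° = -16.932″.

Δλ = -16.93″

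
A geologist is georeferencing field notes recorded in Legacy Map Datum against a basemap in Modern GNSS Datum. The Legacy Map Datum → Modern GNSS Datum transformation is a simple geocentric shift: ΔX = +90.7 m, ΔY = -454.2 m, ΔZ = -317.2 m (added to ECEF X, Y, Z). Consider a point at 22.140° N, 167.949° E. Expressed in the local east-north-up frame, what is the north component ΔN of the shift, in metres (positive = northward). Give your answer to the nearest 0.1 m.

The local north axis is (−sin φ cos λ, −sin φ sin λ, cos φ), giving ΔN = 33.429 + 35.738 − 293.811 = -224.64 m.

ΔN = -224.6 m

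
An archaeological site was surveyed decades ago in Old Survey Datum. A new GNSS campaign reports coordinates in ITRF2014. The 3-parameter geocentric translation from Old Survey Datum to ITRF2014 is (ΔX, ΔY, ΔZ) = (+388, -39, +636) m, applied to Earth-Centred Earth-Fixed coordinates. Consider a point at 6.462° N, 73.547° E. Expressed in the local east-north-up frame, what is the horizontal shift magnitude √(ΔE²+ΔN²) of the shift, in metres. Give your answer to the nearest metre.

At φ = 6.462°, λ = 73.547°: sin φ = 0.112544, cos φ = 0.993647, sin λ = 0.959052, cos λ = 0.283229.
ΔE = −sin λ·ΔX + cos λ·ΔY = −(0.959052)·(388) + (0.283229)·(-39) = -383.16 m.
ΔN = −sin φ cos λ·ΔX − sin φ sin λ·ΔY + cos φ·ΔZ = −(0.112544)(0.283229)(388) − (0.112544)(0.959052)(-39) + (0.993647)(636) = 623.80 m.
Horizontal magnitude = √(ΔE² + ΔN²) = √((-383.16)² + 623.80²) = 732.08 m.

732 m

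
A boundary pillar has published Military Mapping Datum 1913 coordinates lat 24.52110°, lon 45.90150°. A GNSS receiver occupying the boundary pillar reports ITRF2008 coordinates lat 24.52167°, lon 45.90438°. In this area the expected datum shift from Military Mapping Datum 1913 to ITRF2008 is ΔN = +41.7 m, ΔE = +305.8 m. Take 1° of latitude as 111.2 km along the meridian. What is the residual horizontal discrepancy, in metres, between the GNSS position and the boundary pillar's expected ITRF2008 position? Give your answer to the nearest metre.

Observed coordinate differences: Δφ = +0.00057°, Δλ = +0.00288°.
Converting to metres (1° lat = 111200 m, cos φ = 0.909808): observed ΔN = 63.4 m, observed ΔE = 291.4 m.
Subtracting the expected shift leaves a residual of 63.4 − (41.7) = 21.7 m north and 291.4 − (305.8) = -14.4 m east.
Residual distance = √(21.7² + (-14.4)²) = 26.0 m.

26 m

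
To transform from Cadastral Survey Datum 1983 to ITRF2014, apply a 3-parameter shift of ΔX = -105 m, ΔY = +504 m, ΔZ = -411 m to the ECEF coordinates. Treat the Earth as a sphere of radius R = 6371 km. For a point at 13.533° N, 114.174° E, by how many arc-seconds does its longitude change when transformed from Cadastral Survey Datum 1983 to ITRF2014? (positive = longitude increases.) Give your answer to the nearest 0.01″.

sin φ = 0.234005, cos φ = 0.972235, sin λ = 0.912306, cos λ = -0.409509.
East component: ΔE = −sin λ·ΔX + cos λ·ΔY = −(0.912306)(-105) + (-0.409509)(504) = -110.60 m.
1° of latitude spans πR/180 = 111195 m; at latitude φ, 1° of longitude spans that × cos φ = 108107.6 m, so Δλ = -110.60 / 108107.6 × 3600 = -3.683″.

Δλ = -3.68″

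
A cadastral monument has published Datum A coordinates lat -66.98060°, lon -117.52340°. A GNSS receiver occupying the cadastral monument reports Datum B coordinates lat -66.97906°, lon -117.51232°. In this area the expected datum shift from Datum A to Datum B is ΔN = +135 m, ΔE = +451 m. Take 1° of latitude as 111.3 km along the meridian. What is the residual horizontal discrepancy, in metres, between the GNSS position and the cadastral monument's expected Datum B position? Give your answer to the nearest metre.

48 m

Observed coordinate differences: Δφ = +0.00154°, Δλ = +0.01108°.
Converting to metres (1° lat = 111300 m, cos φ = 0.391043): observed ΔN = 171.4 m, observed ΔE = 482.2 m.
Subtracting the expected shift leaves a residual of 171.4 − (135) = 36.4 m north and 482.2 − (451) = 31.2 m east.
Residual distance = √(36.4² + 31.2²) = 48.0 m.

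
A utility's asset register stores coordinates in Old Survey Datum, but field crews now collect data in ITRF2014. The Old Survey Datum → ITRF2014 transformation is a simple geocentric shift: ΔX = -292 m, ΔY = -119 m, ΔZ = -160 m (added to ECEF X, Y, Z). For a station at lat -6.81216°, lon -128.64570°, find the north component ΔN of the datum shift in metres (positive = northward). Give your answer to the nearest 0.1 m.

The local north axis is (−sin φ cos λ, −sin φ sin λ, cos φ), giving ΔN = 21.630 + 11.024 − 158.870 = -126.22 m.

ΔN = -126.2 m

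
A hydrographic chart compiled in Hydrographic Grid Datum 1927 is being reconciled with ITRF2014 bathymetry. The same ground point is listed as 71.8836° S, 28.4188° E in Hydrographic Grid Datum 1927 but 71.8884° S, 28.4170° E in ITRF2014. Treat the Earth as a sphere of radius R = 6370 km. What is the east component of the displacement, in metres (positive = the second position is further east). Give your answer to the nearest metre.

ΔE = -62 m

Δφ = -71.8884° − -71.8836° = -0.0048°; Δλ = 28.4170° − 28.4188° = -0.0018°.
1° along a meridian = πR/180 = 111177 m.
ΔN = Δφ × 111177 = -533.7 m; ΔE = Δλ × 111177 × cos(-71.8836°) = -0.0018 × 111177 × 0.310948 = -62.2 m.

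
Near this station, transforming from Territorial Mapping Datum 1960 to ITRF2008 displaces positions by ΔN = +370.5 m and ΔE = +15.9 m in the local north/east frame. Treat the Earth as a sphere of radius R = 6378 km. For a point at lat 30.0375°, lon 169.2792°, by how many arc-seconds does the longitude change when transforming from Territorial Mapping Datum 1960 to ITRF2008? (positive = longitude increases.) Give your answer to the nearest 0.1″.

At latitude 30.0375°, cos φ = 0.865698.
One radian of longitude at latitude φ spans R cos φ, so Δλ = ΔE / (R cos φ) = 15.9 / (6378000 × 0.865698) = 2.8797e-06 rad = 0.594″.

Δλ = 0.6″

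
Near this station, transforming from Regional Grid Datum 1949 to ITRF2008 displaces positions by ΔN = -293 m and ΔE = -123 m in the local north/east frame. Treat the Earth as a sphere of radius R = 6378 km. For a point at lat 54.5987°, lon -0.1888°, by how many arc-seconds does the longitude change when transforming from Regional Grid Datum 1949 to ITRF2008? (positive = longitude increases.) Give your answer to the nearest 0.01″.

Δλ = -6.87″

At latitude 54.5987°, cos φ = 0.579300.
One radian of longitude at latitude φ spans R cos φ, so Δλ = ΔE / (R cos φ) = -123.0 / (6378000 × 0.579300) = -3.3290e-05 rad = -6.867″.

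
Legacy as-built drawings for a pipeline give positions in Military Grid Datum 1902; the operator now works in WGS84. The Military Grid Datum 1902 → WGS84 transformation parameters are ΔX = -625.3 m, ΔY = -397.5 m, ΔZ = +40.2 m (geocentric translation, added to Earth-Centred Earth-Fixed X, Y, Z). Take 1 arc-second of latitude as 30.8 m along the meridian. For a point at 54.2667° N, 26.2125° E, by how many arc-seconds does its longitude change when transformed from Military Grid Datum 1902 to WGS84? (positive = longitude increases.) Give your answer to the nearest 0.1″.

Δλ = -4.5″

sin φ = 0.811744, cos φ = 0.584013, sin λ = 0.441702, cos λ = 0.897162.
East component: ΔE = −sin λ·ΔX + cos λ·ΔY = −(0.441702)(-625.3) + (0.897162)(-397.5) = -80.43 m.
1° of latitude spans 3600 × 30.80 = 110880 m; at latitude φ, 1° of longitude spans that × cos φ = 64755.4 m, so Δλ = -80.43 / 64755.4 × 3600 = -4.471″.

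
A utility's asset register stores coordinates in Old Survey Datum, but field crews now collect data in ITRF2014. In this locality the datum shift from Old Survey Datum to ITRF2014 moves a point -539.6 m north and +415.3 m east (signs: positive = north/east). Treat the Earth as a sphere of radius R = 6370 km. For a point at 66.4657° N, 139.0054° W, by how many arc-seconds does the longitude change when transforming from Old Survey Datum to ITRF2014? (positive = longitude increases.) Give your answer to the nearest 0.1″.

At latitude 66.4657°, cos φ = 0.399298.
One radian of longitude at latitude φ spans R cos φ, so Δλ = ΔE / (R cos φ) = 415.3 / (6370000 × 0.399298) = 1.6328e-04 rad = 33.678″.

Δλ = 33.7″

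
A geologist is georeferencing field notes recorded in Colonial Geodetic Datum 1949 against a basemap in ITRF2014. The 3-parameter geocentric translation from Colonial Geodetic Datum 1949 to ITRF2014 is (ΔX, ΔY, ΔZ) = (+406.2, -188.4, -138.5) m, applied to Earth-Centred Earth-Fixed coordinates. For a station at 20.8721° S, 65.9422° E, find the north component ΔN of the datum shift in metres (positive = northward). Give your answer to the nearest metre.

ΔN = -132 m

The local north axis is (−sin φ cos λ, −sin φ sin λ, cos φ), giving ΔN = 58.997 − 61.293 − 129.411 = -131.71 m.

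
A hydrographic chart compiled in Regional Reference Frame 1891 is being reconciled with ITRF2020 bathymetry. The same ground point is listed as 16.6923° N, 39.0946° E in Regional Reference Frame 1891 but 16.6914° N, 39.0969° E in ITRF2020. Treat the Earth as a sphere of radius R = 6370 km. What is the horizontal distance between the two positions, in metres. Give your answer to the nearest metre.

Δφ = 16.6914° − 16.6923° = -0.0009°; Δλ = 39.0969° − 39.0946° = +0.0023°.
1° along a meridian = πR/180 = 111177 m.
ΔN = Δφ × 111177 = -100.1 m; ΔE = Δλ × 111177 × cos(16.6923°) = +0.0023 × 111177 × 0.957861 = 244.9 m.
Distance = √(ΔE² + ΔN²) = √(244.9² + (-100.1)²) = 264.6 m.

265 m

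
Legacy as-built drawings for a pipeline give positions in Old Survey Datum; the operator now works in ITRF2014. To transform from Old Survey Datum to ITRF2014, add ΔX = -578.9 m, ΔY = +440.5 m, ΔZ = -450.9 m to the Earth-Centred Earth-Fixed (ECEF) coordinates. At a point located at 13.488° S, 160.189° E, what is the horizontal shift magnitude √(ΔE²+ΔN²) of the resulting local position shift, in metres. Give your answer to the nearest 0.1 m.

At φ = -13.488°, λ = 160.189°: sin φ = -0.233242, cos φ = 0.972419, sin λ = 0.338919, cos λ = -0.940816.
ΔE = −sin λ·ΔX + cos λ·ΔY = −(0.338919)·(-578.9) + (-0.940816)·(440.5) = -218.23 m.
ΔN = −sin φ cos λ·ΔX − sin φ sin λ·ΔY + cos φ·ΔZ = −(-0.233242)(-0.940816)(-578.9) − (-0.233242)(0.338919)(440.5) + (0.972419)(-450.9) = -276.61 m.
Horizontal magnitude = √(ΔE² + ΔN²) = √((-218.23)² + (-276.61)²) = 352.33 m.

352.3 m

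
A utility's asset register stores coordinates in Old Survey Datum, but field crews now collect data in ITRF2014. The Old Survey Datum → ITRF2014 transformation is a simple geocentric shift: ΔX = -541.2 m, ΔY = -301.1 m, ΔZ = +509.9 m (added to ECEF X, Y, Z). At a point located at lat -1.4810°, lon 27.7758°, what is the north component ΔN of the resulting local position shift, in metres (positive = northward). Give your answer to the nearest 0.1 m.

ΔN = 493.7 m

At φ = -1.4810°, λ = 27.7758°: sin φ = -0.025845, cos φ = 0.999666, sin λ = 0.466013, cos λ = 0.884778.
ΔN = −sin φ cos λ·ΔX − sin φ sin λ·ΔY + cos φ·ΔZ = −(-0.025845)(0.884778)(-541.2) − (-0.025845)(0.466013)(-301.1) + (0.999666)(509.9) = 493.73 m.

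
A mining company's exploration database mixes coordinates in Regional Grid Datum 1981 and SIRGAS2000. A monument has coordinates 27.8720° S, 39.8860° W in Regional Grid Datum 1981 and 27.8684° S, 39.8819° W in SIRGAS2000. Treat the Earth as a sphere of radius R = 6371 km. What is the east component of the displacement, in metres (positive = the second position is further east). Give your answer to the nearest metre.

Δφ = -27.8684° − -27.8720° = +0.0036°; Δλ = -39.8819° − -39.8860° = +0.0041°.
1° along a meridian = πR/180 = 111195 m.
ΔN = Δφ × 111195 = 400.3 m; ΔE = Δλ × 111195 × cos(-27.8720°) = +0.0041 × 111195 × 0.883994 = 403.0 m.

ΔE = 403 m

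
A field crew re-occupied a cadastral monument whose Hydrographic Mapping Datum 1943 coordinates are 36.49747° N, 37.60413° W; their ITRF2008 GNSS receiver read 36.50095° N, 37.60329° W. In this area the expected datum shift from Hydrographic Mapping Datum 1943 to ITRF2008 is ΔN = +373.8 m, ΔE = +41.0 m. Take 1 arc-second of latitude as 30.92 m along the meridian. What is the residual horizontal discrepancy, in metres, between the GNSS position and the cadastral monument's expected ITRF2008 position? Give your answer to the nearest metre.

37 m

Observed coordinate differences: Δφ = +0.00348°, Δλ = +0.00084°.
Converting to metres (1° lat = 111312 m, cos φ = 0.803883): observed ΔN = 387.4 m, observed ΔE = 75.2 m.
Subtracting the expected shift leaves a residual of 387.4 − (373.8) = 13.6 m north and 75.2 − (41.0) = 34.2 m east.
Residual distance = √(13.6² + 34.2²) = 36.8 m.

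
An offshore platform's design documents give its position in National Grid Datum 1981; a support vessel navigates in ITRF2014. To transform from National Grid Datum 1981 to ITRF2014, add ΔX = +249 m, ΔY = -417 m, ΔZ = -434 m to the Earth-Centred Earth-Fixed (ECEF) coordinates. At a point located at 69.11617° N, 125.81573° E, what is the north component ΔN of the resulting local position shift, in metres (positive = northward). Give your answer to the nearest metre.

ΔN = 297 m

At φ = 69.11617°, λ = 125.81573°: sin φ = 0.934305, cos φ = 0.356474, sin λ = 0.810903, cos λ = -0.585180.
ΔN = −sin φ cos λ·ΔX − sin φ sin λ·ΔY + cos φ·ΔZ = −(0.934305)(-0.585180)(249) − (0.934305)(0.810903)(-417) + (0.356474)(-434) = 297.36 m.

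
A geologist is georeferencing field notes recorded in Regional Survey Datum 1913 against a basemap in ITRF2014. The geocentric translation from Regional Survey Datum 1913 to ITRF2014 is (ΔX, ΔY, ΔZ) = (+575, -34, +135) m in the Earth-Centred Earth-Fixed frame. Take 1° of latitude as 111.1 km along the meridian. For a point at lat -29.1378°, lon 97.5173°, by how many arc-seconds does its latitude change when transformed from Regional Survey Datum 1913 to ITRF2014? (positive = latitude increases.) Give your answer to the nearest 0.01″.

Δφ = 2.10″

sin φ = -0.486912, cos φ = 0.873451, sin λ = 0.991405, cos λ = -0.130826.
North component: ΔN = −sin φ cos λ·ΔX − sin φ sin λ·ΔY + cos φ·ΔZ = −(-0.486912)(-0.130826)(575) − (-0.486912)(0.991405)(-34) + (0.873451)(135) = 64.88 m.
1° of latitude spans 111100 m, so Δφ = 64.88 / 111100 × 3600 = 2.102″.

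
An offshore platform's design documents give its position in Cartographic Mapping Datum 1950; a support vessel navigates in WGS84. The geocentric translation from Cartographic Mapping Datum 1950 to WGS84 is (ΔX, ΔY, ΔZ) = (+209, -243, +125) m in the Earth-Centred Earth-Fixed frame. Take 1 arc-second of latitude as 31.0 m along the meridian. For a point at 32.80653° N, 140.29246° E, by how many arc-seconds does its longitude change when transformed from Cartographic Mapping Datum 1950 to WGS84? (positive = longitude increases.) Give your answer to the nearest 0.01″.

sin φ = 0.541804, cos φ = 0.840505, sin λ = 0.638869, cos λ = -0.769315.
East component: ΔE = −sin λ·ΔX + cos λ·ΔY = −(0.638869)(209) + (-0.769315)(-243) = 53.42 m.
1° of latitude spans 3600 × 31.00 = 111600 m; at latitude φ, 1° of longitude spans that × cos φ = 93800.3 m, so Δλ = 53.42 / 93800.3 × 3600 = 2.050″.

Δλ = 2.05″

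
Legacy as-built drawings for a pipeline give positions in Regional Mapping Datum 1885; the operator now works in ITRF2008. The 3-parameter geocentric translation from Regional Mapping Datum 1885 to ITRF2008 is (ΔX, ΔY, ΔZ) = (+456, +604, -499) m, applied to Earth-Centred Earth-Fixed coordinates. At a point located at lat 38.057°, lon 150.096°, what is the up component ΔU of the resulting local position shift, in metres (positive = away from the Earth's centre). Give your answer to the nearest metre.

At φ = 38.057°, λ = 150.096°: sin φ = 0.616445, cos φ = 0.787398, sin λ = 0.498548, cos λ = -0.866862.
ΔU = cos φ cos λ·ΔX + cos φ sin λ·ΔY + sin φ·ΔZ = (0.787398)(-0.866862)(456) + (0.787398)(0.498548)(604) + (0.616445)(-499) = -381.75 m.

ΔU = -382 m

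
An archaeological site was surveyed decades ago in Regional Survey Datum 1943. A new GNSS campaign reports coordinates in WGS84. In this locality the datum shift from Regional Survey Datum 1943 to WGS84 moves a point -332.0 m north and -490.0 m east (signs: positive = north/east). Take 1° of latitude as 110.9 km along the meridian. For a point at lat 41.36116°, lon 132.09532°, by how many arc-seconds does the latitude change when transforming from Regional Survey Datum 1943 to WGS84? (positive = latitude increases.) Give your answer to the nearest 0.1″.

Δφ = -10.8″

1° of latitude = 110.9 km, so Δφ = -332.0 / 110900 = -0.0029937° = -10.777″.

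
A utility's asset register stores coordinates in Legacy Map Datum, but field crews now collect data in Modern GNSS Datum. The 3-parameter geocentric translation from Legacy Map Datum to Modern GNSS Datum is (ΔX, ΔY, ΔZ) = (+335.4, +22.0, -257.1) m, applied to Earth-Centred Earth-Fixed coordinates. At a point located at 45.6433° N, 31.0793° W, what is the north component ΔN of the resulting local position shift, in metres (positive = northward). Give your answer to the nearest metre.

At φ = 45.6433°, λ = -31.0793°: sin φ = 0.715001, cos φ = 0.699123, sin λ = -0.516224, cos λ = 0.856454.
ΔN = −sin φ cos λ·ΔX − sin φ sin λ·ΔY + cos φ·ΔZ = −(0.715001)(0.856454)(335.4) − (0.715001)(-0.516224)(22.0) + (0.699123)(-257.1) = -377.01 m.

ΔN = -377 m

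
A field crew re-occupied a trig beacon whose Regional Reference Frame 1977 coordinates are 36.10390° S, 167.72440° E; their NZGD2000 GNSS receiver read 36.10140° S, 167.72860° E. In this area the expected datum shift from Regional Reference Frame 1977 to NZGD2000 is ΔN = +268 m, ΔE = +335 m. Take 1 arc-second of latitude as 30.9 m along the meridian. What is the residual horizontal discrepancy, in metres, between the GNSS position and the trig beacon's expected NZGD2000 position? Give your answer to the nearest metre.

44 m

Observed coordinate differences: Δφ = +0.00250°, Δλ = +0.00420°.
Converting to metres (1° lat = 111240 m, cos φ = 0.807950): observed ΔN = 278.1 m, observed ΔE = 377.5 m.
Subtracting the expected shift leaves a residual of 278.1 − (268) = 10.1 m north and 377.5 − (335) = 42.5 m east.
Residual distance = √(10.1² + 42.5²) = 43.7 m.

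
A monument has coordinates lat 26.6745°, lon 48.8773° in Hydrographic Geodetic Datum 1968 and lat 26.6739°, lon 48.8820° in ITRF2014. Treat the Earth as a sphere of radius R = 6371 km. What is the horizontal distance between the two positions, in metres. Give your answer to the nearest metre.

472 m

Δφ = 26.6739° − 26.6745° = -0.0006°; Δλ = 48.8820° − 48.8773° = +0.0047°.
1° along a meridian = πR/180 = 111195 m.
ΔN = Δφ × 111195 = -66.7 m; ΔE = Δλ × 111195 × cos(26.6745°) = +0.0047 × 111195 × 0.893571 = 467.0 m.
Distance = √(ΔE² + ΔN²) = √(467.0² + (-66.7)²) = 471.7 m.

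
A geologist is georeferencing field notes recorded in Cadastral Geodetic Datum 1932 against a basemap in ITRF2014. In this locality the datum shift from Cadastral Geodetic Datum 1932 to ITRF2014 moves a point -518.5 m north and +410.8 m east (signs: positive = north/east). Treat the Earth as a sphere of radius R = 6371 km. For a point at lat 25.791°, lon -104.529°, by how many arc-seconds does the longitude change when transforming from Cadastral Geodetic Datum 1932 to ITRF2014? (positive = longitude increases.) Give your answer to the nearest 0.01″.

Δλ = 14.77″

At latitude 25.791°, cos φ = 0.900387.
One radian of longitude at latitude φ spans R cos φ, so Δλ = ΔE / (R cos φ) = 410.8 / (6371000 × 0.900387) = 7.1613e-05 rad = 14.771″.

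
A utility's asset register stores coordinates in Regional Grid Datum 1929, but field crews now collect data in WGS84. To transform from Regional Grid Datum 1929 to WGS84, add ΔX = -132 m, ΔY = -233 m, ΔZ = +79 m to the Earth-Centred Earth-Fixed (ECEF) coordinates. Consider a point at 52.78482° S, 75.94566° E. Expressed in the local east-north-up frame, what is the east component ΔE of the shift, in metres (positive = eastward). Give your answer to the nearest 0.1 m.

ΔE = 71.5 m

At φ = -52.78482°, λ = 75.94566°: sin φ = -0.796370, cos φ = 0.604810, sin λ = 0.970066, cos λ = 0.242842.
ΔE = −sin λ·ΔX + cos λ·ΔY = −(0.970066)·(-132) + (0.242842)·(-233) = 71.47 m.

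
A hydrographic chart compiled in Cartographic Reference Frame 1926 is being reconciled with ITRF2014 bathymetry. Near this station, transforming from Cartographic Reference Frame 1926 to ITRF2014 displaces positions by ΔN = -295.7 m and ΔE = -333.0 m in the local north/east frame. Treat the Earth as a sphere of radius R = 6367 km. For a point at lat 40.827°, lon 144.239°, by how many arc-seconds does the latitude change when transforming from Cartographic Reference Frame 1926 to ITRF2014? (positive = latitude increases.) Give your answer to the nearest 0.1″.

Δφ = -9.6″

On a sphere of radius R, 1 rad of latitude = R, so Δφ = ΔN / R = -295.7 / 6367000 = -4.6443e-05 rad = -9.579″.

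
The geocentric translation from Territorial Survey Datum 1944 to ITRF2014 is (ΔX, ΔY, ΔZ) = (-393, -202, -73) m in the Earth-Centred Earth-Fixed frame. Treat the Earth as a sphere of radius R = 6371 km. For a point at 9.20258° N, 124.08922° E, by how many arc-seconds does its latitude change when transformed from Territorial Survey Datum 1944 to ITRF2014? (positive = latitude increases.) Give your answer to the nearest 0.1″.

Δφ = -2.6″

sin φ = 0.159926, cos φ = 0.987129, sin λ = 0.828166, cos λ = -0.560483.
North component: ΔN = −sin φ cos λ·ΔX − sin φ sin λ·ΔY + cos φ·ΔZ = −(0.159926)(-0.560483)(-393) − (0.159926)(0.828166)(-202) + (0.987129)(-73) = -80.53 m.
1° of latitude spans πR/180 = 111195 m, so Δφ = -80.53 / 111195 × 3600 = -2.607″.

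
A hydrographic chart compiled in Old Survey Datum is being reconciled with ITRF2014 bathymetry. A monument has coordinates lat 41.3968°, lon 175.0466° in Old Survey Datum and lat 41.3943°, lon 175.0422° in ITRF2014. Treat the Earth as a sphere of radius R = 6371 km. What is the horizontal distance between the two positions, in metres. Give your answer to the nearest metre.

460 m

Δφ = 41.3943° − 41.3968° = -0.0025°; Δλ = 175.0422° − 175.0466° = -0.0044°.
1° along a meridian = πR/180 = 111195 m.
ΔN = Δφ × 111195 = -278.0 m; ΔE = Δλ × 111195 × cos(41.3968°) = -0.0044 × 111195 × 0.750148 = -367.0 m.
Distance = √(ΔE² + ΔN²) = √((-367.0)² + (-278.0)²) = 460.4 m.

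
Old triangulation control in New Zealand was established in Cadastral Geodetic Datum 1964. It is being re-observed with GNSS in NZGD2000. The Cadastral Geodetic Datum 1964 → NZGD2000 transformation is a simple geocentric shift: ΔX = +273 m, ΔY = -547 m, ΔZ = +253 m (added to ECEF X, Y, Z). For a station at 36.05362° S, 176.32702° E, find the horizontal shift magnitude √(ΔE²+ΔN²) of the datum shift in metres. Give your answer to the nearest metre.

529 m

At φ = -36.05362°, λ = 176.32702°: sin φ = -0.588542, cos φ = 0.808467, sin λ = 0.064062, cos λ = -0.997946.
ΔE = −sin λ·ΔX + cos λ·ΔY = −(0.064062)·(273) + (-0.997946)·(-547) = 528.39 m.
ΔN = −sin φ cos λ·ΔX − sin φ sin λ·ΔY + cos φ·ΔZ = −(-0.588542)(-0.997946)(273) − (-0.588542)(0.064062)(-547) + (0.808467)(253) = 23.58 m.
Horizontal magnitude = √(ΔE² + ΔN²) = √(528.39² + 23.58²) = 528.91 m.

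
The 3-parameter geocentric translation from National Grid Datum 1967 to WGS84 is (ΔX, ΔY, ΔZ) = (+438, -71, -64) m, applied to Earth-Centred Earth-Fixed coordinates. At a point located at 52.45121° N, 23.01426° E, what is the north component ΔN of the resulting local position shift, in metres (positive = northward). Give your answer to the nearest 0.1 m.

ΔN = -336.6 m

The local north axis is (−sin φ cos λ, −sin φ sin λ, cos φ), giving ΔN = -319.622 + 22.008 − 39.004 = -336.62 m.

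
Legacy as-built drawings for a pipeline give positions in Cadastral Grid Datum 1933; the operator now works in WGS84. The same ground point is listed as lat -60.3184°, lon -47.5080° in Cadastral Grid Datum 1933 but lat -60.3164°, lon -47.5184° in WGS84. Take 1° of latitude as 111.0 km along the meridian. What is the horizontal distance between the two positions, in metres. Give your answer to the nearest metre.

Δφ = -60.3164° − -60.3184° = +0.0020°; Δλ = -47.5184° − -47.5080° = -0.0104°.
ΔN = Δφ × 111000 = 222.0 m; ΔE = Δλ × 111000 × cos(-60.3184°) = -0.0104 × 111000 × 0.495180 = -571.6 m.
Distance = √(ΔE² + ΔN²) = √((-571.6)² + 222.0²) = 613.2 m.

613 m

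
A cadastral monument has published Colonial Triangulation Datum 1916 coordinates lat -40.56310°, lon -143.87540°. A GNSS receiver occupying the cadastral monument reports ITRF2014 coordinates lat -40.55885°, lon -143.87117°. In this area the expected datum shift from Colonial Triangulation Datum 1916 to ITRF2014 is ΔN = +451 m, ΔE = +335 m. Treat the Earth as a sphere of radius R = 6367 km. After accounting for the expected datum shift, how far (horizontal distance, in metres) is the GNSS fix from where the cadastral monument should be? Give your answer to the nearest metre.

31 m

Observed coordinate differences: Δφ = +0.00425°, Δλ = +0.00423°.
Converting to metres (1° lat = 111125 m, cos φ = 0.759690): observed ΔN = 472.3 m, observed ΔE = 357.1 m.
Subtracting the expected shift leaves a residual of 472.3 − (451) = 21.3 m north and 357.1 − (335) = 22.1 m east.
Residual distance = √(21.3² + 22.1²) = 30.7 m.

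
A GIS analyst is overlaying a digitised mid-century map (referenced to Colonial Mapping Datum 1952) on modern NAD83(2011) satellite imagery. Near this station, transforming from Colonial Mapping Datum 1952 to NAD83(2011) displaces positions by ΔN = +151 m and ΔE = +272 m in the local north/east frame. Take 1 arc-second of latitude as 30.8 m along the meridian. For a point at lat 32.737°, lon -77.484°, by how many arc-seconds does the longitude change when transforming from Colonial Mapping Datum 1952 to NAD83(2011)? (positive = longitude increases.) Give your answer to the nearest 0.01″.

At latitude 32.737°, cos φ = 0.841162.
1″ of longitude at this latitude = 30.80 × cos φ = 25.9078 m, so Δλ = 272.0 / 25.9078 = 10.499″.

Δλ = 10.50″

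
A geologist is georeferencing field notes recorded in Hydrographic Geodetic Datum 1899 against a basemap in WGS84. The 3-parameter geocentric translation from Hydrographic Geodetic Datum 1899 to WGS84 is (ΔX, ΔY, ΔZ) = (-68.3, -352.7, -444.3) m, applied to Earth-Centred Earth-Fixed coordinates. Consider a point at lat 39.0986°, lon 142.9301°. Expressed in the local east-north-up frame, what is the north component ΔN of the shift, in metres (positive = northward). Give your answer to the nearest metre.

At φ = 39.0986°, λ = 142.9301°: sin φ = 0.630657, cos φ = 0.776062, sin λ = 0.602789, cos λ = -0.797901.
ΔN = −sin φ cos λ·ΔX − sin φ sin λ·ΔY + cos φ·ΔZ = −(0.630657)(-0.797901)(-68.3) − (0.630657)(0.602789)(-352.7) + (0.776062)(-444.3) = -245.09 m.

ΔN = -245 m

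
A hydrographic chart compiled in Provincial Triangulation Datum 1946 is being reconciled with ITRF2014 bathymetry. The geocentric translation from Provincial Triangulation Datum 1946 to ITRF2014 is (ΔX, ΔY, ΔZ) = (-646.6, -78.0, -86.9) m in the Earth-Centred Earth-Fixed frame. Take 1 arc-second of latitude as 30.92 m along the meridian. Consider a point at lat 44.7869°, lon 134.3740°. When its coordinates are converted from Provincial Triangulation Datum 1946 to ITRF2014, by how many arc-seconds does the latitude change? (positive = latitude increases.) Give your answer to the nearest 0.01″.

sin φ = 0.704472, cos φ = 0.709732, sin λ = 0.714790, cos λ = -0.699339.
North component: ΔN = −sin φ cos λ·ΔX − sin φ sin λ·ΔY + cos φ·ΔZ = −(0.704472)(-0.699339)(-646.6) − (0.704472)(0.714790)(-78.0) + (0.709732)(-86.9) = -340.96 m.
1° of latitude spans 3600 × 30.92 = 111312 m, so Δφ = -340.96 / 111312 × 3600 = -11.027″.

Δφ = -11.03″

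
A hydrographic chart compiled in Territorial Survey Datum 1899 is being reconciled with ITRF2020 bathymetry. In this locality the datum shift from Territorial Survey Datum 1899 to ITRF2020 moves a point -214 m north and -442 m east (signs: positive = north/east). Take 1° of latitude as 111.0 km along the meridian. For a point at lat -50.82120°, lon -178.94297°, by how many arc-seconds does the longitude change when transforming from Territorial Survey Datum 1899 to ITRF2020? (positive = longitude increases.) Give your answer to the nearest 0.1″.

Δλ = -22.7″

At latitude -50.82120°, cos φ = 0.631743.
1° of longitude at this latitude = 111.0 × cos φ = 70.12 km, so Δλ = -442.0 / 70123.4 = -0.0063032° = -22.691″.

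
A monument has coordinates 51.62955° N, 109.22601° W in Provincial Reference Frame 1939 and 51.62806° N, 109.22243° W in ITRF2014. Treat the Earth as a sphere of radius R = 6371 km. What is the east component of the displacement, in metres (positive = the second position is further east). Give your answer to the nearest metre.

Δφ = 51.62806° − 51.62955° = -0.00149°; Δλ = -109.22243° − -109.22601° = +0.00358°.
1° along a meridian = πR/180 = 111195 m.
ΔN = Δφ × 111195 = -165.7 m; ΔE = Δλ × 111195 × cos(51.62955°) = +0.00358 × 111195 × 0.620744 = 247.1 m.

ΔE = 247 m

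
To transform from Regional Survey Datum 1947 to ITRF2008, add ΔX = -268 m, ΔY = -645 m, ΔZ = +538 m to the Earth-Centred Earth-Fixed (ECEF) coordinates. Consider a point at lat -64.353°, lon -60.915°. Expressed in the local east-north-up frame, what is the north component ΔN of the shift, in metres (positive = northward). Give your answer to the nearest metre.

At φ = -64.353°, λ = -60.915°: sin φ = -0.901478, cos φ = 0.432825, sin λ = -0.873900, cos λ = 0.486107.
ΔN = −sin φ cos λ·ΔX − sin φ sin λ·ΔY + cos φ·ΔZ = −(-0.901478)(0.486107)(-268) − (-0.901478)(-0.873900)(-645) + (0.432825)(538) = 623.55 m.

ΔN = 624 m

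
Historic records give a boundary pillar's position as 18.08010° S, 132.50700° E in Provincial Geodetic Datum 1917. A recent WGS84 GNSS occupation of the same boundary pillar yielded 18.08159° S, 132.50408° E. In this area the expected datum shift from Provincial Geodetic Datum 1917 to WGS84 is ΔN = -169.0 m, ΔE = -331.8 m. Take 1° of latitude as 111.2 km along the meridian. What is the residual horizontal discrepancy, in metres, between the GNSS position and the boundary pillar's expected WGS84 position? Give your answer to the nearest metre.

23 m

Observed coordinate differences: Δφ = -0.00149°, Δλ = -0.00292°.
Converting to metres (1° lat = 111200 m, cos φ = 0.950624): observed ΔN = -165.7 m, observed ΔE = -308.7 m.
Subtracting the expected shift leaves a residual of -165.7 − (-169.0) = 3.3 m north and -308.7 − (-331.8) = 23.1 m east.
Residual distance = √(3.3² + 23.1²) = 23.4 m.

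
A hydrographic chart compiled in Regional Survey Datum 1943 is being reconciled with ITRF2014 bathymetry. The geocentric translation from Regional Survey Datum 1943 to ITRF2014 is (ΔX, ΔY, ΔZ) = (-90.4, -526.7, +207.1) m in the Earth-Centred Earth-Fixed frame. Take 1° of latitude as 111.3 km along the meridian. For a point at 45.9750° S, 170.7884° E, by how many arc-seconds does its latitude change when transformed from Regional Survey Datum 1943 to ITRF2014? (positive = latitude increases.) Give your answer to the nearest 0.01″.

Δφ = 4.77″

sin φ = -0.719037, cos φ = 0.694972, sin λ = 0.160081, cos λ = -0.987104.
North component: ΔN = −sin φ cos λ·ΔX − sin φ sin λ·ΔY + cos φ·ΔZ = −(-0.719037)(-0.987104)(-90.4) − (-0.719037)(0.160081)(-526.7) + (0.694972)(207.1) = 147.47 m.
1° of latitude spans 111300 m, so Δφ = 147.47 / 111300 × 3600 = 4.770″.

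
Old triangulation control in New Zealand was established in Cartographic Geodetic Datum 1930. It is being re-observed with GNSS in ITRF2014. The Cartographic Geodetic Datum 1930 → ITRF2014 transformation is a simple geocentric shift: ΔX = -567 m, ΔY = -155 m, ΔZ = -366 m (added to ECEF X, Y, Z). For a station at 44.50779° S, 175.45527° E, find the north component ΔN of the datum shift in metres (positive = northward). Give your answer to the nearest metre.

ΔN = 127 m

The local north axis is (−sin φ cos λ, −sin φ sin λ, cos φ), giving ΔN = 396.221 − 8.610 − 261.015 = 126.60 m.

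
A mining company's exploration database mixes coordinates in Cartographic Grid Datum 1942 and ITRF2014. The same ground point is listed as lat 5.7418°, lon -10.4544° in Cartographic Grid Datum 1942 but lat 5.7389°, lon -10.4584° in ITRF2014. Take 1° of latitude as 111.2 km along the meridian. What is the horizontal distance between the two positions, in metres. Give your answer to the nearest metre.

548 m

Δφ = 5.7389° − 5.7418° = -0.0029°; Δλ = -10.4584° − -10.4544° = -0.0040°.
ΔN = Δφ × 111200 = -322.5 m; ΔE = Δλ × 111200 × cos(5.7418°) = -0.0040 × 111200 × 0.994983 = -442.6 m.
Distance = √(ΔE² + ΔN²) = √((-442.6)² + (-322.5)²) = 547.6 m.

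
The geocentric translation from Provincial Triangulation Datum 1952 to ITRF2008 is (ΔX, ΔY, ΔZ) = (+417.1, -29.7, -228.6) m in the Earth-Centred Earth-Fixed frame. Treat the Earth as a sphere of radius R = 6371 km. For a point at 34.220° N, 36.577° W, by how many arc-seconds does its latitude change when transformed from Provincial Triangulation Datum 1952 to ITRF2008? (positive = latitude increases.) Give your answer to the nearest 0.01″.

sin φ = 0.562372, cos φ = 0.826884, sin λ = -0.595903, cos λ = 0.803057.
North component: ΔN = −sin φ cos λ·ΔX − sin φ sin λ·ΔY + cos φ·ΔZ = −(0.562372)(0.803057)(417.1) − (0.562372)(-0.595903)(-29.7) + (0.826884)(-228.6) = -387.35 m.
1° of latitude spans πR/180 = 111195 m, so Δφ = -387.35 / 111195 × 3600 = -12.541″.

Δφ = -12.54″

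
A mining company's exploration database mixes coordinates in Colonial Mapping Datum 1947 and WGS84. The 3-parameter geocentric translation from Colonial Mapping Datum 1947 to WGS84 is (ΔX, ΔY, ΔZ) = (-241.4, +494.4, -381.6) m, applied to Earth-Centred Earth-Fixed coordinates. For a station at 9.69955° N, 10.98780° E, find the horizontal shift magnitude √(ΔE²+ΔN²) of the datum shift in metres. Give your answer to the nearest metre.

At φ = 9.69955°, λ = 10.98780°: sin φ = 0.168482, cos φ = 0.985705, sin λ = 0.190600, cos λ = 0.981668.
ΔE = −sin λ·ΔX + cos λ·ΔY = −(0.190600)·(-241.4) + (0.981668)·(494.4) = 531.35 m.
ΔN = −sin φ cos λ·ΔX − sin φ sin λ·ΔY + cos φ·ΔZ = −(0.168482)(0.981668)(-241.4) − (0.168482)(0.190600)(494.4) + (0.985705)(-381.6) = -352.10 m.
Horizontal magnitude = √(ΔE² + ΔN²) = √(531.35² + (-352.10)²) = 637.42 m.

637 m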